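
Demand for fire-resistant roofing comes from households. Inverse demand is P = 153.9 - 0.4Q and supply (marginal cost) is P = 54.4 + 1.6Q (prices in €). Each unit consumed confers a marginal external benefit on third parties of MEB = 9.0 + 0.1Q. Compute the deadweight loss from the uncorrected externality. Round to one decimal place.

Market equilibrium (private): 54.4 + 1.6Q = 153.9 - 0.4Q → Q_m = 49.7500.
Social marginal benefit = demand + MEB = 162.9 - 0.3Q.
Set SMB = MC: 162.9 - 0.3Q = 54.4 + 1.6Q → Q* = 57.1053.
The loss is the area between SMB and MC from Q* to Q_m; with linear curves that's a triangle of height MEB(Q_m).
DWL = ½ × 7.3553 × 13.9750 = 51.3952.

DWL = €51.4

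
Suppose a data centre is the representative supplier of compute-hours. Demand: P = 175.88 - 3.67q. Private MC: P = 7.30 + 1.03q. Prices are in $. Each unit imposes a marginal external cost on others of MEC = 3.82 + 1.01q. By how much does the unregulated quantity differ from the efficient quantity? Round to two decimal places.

7.01 units

Market equilibrium (private): 7.30 + 1.03q = 175.88 - 3.67q → q_m = 35.8681.
Social marginal cost = private MC + MEC = 11.12 + 2.04q.
Set SMC = demand: 11.12 + 2.04q = 175.88 - 3.67q → q* = 28.8546.
Gap = |35.8681 − 28.8546| = 7.0135.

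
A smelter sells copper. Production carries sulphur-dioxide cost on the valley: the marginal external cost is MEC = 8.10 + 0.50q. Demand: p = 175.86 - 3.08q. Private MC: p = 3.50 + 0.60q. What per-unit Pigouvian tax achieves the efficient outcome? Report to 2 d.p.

Social marginal cost = private MC + MEC = 11.60 + 1.10q.
Set SMC = demand: 11.60 + 1.10q = 175.86 - 3.08q → q* = 39.2967.
The Pigouvian tax equals MEC at q*: 8.10 + 0.50×39.2967 = 27.7484.

tax = 27.75 per unit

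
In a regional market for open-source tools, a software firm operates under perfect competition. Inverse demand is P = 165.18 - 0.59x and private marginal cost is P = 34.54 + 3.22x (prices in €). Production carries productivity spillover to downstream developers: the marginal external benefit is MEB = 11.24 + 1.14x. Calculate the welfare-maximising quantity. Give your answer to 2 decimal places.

Social marginal cost = private MC − MEB = 23.30 + 2.08x.
Set SMC = demand: 23.30 + 2.08x = 165.18 - 0.59x → x* = 53.1386.

x* = 53.14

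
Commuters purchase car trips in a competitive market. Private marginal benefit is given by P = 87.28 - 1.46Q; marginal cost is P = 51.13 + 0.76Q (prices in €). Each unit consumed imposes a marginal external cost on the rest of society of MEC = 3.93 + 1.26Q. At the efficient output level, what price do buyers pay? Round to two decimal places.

Social marginal benefit = demand − MEC = 83.35 - 2.72Q.
Set SMB = MC: 83.35 - 2.72Q = 51.13 + 0.76Q → Q* = 9.2586.
Consumer price on the demand curve at Q*: 87.28 − 1.46×9.2586 = 73.7624.

P = €73.76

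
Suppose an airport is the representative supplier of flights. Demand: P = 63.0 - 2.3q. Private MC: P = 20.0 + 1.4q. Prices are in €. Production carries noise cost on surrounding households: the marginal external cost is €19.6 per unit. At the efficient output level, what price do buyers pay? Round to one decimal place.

Social marginal cost = private MC + MEC = 39.6 + 1.4q.
Set SMC = demand: 39.6 + 1.4q = 63.0 - 2.3q → q* = 6.3243.
Consumer price on the demand curve at q*: 63.0 − 2.3×6.3243 = 48.4541.

P = €48.5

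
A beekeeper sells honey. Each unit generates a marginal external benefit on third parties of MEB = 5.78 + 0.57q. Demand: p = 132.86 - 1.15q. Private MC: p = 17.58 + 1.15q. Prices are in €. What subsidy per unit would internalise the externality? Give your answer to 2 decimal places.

Social marginal cost = private MC − MEB = 11.80 + 0.58q.
Set SMC = demand: 11.80 + 0.58q = 132.86 - 1.15q → q* = 69.9769.
The Pigouvian subsidy equals MEB at q*: 5.78 + 0.57×69.9769 = 45.6668.

subsidy = €45.67 per unit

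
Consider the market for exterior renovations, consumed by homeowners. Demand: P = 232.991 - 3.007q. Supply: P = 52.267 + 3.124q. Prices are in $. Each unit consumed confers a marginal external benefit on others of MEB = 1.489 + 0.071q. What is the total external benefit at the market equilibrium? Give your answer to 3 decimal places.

$74.737

Market equilibrium (private): 52.267 + 3.124q = 232.991 - 3.007q → q_m = 29.4771.
Total external benefit = ∫₀^{q_m} (1.489 + 0.071q) dq = 1.489×29.4771 + ½×0.071×29.4771² = 74.7373.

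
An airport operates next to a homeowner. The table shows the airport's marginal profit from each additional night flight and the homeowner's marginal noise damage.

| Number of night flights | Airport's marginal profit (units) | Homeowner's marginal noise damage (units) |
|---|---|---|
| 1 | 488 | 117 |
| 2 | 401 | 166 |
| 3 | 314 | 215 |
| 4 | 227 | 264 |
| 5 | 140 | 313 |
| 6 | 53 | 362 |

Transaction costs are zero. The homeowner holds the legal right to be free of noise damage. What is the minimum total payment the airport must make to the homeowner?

Efficient level: marginal profit ≥ marginal noise damage through level 3, so k* = 3.
With the homeowner holding the right, the airport must at least compensate total damage at k*: 117 + 166 + 215 = 498.

498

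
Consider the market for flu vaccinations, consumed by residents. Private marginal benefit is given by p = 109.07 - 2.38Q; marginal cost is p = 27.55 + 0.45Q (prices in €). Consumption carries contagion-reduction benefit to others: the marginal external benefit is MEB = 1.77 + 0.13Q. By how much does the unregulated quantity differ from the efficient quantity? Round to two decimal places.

2.04 units

Market equilibrium (private): 27.55 + 0.45Q = 109.07 - 2.38Q → Q_m = 28.8057.
Social marginal benefit = demand + MEB = 110.84 - 2.25Q.
Set SMB = MC: 110.84 - 2.25Q = 27.55 + 0.45Q → Q* = 30.8481.
Gap = |28.8057 − 30.8481| = 2.0424.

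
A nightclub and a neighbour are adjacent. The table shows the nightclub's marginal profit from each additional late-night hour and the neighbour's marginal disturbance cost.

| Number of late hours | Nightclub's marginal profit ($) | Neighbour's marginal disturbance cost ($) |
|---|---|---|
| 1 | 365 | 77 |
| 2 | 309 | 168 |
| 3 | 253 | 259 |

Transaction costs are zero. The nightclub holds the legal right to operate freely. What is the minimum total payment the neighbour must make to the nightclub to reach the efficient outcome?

$253

Left alone the nightclub would choose level 3 (marginal profit stays positive).
Efficient level: k* = 2 (marginal profit ≥ marginal disturbance cost through 2).
The neighbour must at least cover the nightclub's forgone profit from cutting 3→2: 253 = 253.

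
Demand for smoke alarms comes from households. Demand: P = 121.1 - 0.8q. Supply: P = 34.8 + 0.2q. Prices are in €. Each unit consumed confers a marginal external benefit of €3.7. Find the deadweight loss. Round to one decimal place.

Market equilibrium (private): 34.8 + 0.2q = 121.1 - 0.8q → q_m = 86.3000.
Social marginal benefit = demand + MEB = 124.8 - 0.8q.
Set SMB = MC: 124.8 - 0.8q = 34.8 + 0.2q → q* = 90.0000.
Height of the DWL triangle at q_m is SMB(q_m) − MC(q_m) = MEB(q_m) = 3.7000.
DWL = ½ × 3.7000 × 3.7000 = 6.8450.

DWL = €6.8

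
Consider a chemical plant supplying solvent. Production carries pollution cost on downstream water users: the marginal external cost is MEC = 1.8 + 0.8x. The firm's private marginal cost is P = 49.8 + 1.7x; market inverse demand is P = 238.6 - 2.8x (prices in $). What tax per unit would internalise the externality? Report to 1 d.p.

Social marginal cost = private MC + MEC = 51.6 + 2.5x.
Set SMC = demand: 51.6 + 2.5x = 238.6 - 2.8x → x* = 35.2830.
The Pigouvian tax equals MEC at x*: 1.8 + 0.8×35.2830 = 30.0264.

tax = $30.0 per unit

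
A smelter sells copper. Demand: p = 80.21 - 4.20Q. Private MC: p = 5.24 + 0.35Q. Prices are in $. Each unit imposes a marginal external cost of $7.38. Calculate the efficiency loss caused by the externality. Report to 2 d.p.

Market equilibrium (private): 5.24 + 0.35Q = 80.21 - 4.20Q → Q_m = 16.4769.
Social marginal cost = private MC + MEC = 12.62 + 0.35Q.
Set SMC = demand: 12.62 + 0.35Q = 80.21 - 4.20Q → Q* = 14.8549.
Between Q* and Q_m the wedge SMC − demand runs linearly from 0 to MEC(Q_m), so the loss is a triangle.
DWL = ½ × 1.6220 × 7.3800 = 5.9852.

DWL = $5.99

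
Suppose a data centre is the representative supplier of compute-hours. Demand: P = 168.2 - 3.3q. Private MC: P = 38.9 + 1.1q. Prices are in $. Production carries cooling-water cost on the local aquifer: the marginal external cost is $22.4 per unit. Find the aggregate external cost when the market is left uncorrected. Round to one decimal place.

Market equilibrium (private): 38.9 + 1.1q = 168.2 - 3.3q → q_m = 29.3864.
Total external cost = MEC × q_m = 22.4 × 29.3864 = 658.2554.

$658.3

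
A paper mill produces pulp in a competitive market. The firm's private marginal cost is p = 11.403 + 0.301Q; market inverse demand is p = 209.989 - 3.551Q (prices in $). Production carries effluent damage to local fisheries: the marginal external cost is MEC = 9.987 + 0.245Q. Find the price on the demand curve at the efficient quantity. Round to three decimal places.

Social marginal cost = private MC + MEC = 21.390 + 0.546Q.
Set SMC = demand: 21.390 + 0.546Q = 209.989 - 3.551Q → Q* = 46.0334.
Consumer price on the demand curve at Q*: 209.989 − 3.551×46.0334 = 46.5244.

P = $46.524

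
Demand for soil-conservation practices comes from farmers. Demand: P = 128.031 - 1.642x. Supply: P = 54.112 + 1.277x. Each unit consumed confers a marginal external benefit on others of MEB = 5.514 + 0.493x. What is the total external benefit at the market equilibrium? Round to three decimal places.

297.707

Market equilibrium (private): 54.112 + 1.277x = 128.031 - 1.642x → x_m = 25.3234.
Total external benefit = ∫₀^{x_m} (5.514 + 0.493x) dx = 5.514×25.3234 + ½×0.493×25.3234² = 297.7074.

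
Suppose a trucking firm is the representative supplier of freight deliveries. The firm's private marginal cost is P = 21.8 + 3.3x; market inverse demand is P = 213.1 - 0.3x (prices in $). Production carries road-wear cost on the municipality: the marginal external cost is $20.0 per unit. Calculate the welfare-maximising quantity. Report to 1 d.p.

Social marginal cost = private MC + MEC = 41.8 + 3.3x.
Set SMC = demand: 41.8 + 3.3x = 213.1 - 0.3x → x* = 47.5833.

x* = 47.6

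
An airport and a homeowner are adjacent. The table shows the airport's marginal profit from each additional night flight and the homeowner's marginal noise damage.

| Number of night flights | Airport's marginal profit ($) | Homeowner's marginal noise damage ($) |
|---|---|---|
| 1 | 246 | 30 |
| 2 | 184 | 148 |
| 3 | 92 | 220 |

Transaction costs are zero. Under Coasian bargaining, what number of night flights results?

Bargaining reaches the level where marginal profit last exceeds marginal noise damage.
That holds through level 2 (184 ≥ 148) but not at 3 (92 < 220).

2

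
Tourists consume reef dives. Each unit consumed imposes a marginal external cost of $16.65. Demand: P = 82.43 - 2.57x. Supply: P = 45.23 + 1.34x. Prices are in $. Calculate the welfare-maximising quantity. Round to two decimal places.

Social marginal benefit = demand − MEC = 65.78 - 2.57x.
Set SMB = MC: 65.78 - 2.57x = 45.23 + 1.34x → x* = 5.2558.

x* = 5.26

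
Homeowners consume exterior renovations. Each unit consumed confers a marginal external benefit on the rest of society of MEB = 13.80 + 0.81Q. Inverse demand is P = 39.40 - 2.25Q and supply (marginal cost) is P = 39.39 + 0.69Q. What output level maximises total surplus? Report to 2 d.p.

Social marginal benefit = demand + MEB = 53.20 - 1.44Q.
Set SMB = MC: 53.20 - 1.44Q = 39.39 + 0.69Q → Q* = 6.4836.

Q* = 6.48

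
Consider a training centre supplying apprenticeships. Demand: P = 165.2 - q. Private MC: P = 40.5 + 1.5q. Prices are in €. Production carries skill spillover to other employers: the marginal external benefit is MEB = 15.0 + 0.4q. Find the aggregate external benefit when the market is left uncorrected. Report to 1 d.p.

Market equilibrium (private): 40.5 + 1.5q = 165.2 - q → q_m = 49.8800.
Total external benefit = ∫₀^{q_m} (15.0 + 0.4q) dq = 15.0×49.8800 + ½×0.4×49.8800² = 1245.8029.

€1245.8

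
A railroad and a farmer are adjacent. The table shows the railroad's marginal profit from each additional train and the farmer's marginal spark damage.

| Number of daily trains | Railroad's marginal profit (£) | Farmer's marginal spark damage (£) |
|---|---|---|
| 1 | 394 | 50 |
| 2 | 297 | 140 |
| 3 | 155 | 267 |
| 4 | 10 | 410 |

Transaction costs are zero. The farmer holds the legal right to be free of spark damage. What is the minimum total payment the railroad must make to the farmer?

£190

Efficient level: marginal profit ≥ marginal spark damage through level 2, so k* = 2.
With the farmer holding the right, the railroad must at least compensate total damage at k*: 50 + 140 = 190.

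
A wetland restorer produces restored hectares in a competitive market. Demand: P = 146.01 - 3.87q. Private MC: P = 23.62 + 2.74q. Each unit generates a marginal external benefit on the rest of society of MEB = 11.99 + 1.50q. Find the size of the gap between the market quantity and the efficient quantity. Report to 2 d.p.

7.78 units

Market equilibrium (private): 23.62 + 2.74q = 146.01 - 3.87q → q_m = 18.5159.
Social marginal cost = private MC − MEB = 11.63 + 1.24q.
Set SMC = demand: 11.63 + 1.24q = 146.01 - 3.87q → q* = 26.2975.
Gap = |18.5159 − 26.2975| = 7.7816.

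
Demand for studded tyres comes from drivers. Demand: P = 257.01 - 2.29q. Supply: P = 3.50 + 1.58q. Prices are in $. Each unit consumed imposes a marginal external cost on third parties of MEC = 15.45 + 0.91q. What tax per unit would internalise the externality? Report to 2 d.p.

tax = $60.77 per unit

Social marginal benefit = demand − MEC = 241.56 - 3.20q.
Set SMB = MC: 241.56 - 3.20q = 3.50 + 1.58q → q* = 49.8033.
The Pigouvian tax equals MEC at q*: 15.45 + 0.91×49.8033 = 60.7710.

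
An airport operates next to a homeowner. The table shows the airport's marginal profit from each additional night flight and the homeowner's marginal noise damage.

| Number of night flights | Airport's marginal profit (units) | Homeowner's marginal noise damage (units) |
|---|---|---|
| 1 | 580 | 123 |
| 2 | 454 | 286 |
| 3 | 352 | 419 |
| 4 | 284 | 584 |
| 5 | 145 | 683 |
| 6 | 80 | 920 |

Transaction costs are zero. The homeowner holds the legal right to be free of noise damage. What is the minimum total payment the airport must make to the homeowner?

Efficient level: marginal profit ≥ marginal noise damage through level 2, so k* = 2.
With the homeowner holding the right, the airport must at least compensate total damage at k*: 123 + 286 = 409.

409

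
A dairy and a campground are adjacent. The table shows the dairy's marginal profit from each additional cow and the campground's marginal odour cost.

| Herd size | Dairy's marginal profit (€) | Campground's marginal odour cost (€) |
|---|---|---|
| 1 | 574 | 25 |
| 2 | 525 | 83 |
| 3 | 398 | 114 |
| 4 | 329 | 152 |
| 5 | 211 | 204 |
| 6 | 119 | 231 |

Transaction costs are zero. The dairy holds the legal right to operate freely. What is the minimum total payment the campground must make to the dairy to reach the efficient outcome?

Left alone the dairy would choose level 6 (marginal profit stays positive).
Efficient level: k* = 5 (marginal profit ≥ marginal odour cost through 5).
The campground must at least cover the dairy's forgone profit from cutting 6→5: 119 = 119.

€119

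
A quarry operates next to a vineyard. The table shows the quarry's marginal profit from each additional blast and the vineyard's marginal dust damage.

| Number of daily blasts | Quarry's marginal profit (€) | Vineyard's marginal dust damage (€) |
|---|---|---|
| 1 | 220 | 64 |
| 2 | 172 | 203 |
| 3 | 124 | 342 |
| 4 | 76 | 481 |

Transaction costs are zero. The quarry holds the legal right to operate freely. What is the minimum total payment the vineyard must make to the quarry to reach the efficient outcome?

Left alone the quarry would choose level 4 (marginal profit stays positive).
Efficient level: k* = 1 (marginal profit ≥ marginal dust damage through 1).
The vineyard must at least cover the quarry's forgone profit from cutting 4→1: 172 + 124 + 76 = 372.

€372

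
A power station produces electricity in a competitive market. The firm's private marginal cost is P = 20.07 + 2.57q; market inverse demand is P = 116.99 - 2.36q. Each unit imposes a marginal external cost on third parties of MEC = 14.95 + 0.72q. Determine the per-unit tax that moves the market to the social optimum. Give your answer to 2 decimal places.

Social marginal cost = private MC + MEC = 35.02 + 3.29q.
Set SMC = demand: 35.02 + 3.29q = 116.99 - 2.36q → q* = 14.5080.
The Pigouvian tax equals MEC at q*: 14.95 + 0.72×14.5080 = 25.3958.

tax = 25.40 per unit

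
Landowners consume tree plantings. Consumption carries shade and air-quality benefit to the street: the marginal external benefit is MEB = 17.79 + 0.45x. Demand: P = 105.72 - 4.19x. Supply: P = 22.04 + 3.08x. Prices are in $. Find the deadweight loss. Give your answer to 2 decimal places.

DWL = $38.68

Market equilibrium (private): 22.04 + 3.08x = 105.72 - 4.19x → x_m = 11.5103.
Social marginal benefit = demand + MEB = 123.51 - 3.74x.
Set SMB = MC: 123.51 - 3.74x = 22.04 + 3.08x → x* = 14.8783.
The loss is the area between SMB and MC from x* to x_m; with linear curves that's a triangle of height MEB(x_m).
DWL = ½ × 3.3680 × 22.9696 = 38.6808.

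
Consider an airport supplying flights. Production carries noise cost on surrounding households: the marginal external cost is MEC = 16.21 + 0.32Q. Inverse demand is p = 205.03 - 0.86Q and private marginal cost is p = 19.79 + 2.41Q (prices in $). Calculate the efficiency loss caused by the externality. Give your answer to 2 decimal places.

Market equilibrium (private): 19.79 + 2.41Q = 205.03 - 0.86Q → Q_m = 56.6483.
Social marginal cost = private MC + MEC = 36.00 + 2.73Q.
Set SMC = demand: 36.00 + 2.73Q = 205.03 - 0.86Q → Q* = 47.0836.
The welfare-loss triangle has base |Q_m − Q*| and height MEC(Q_m) (the vertical gap between SMC and demand is zero at Q* and MEC at Q_m).
DWL = ½ × 9.5647 × 34.3375 = 164.2139.

DWL = $164.21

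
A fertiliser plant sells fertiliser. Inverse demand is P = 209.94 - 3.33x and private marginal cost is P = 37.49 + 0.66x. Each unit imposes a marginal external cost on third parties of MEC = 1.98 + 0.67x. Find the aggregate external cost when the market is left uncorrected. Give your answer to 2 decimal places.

Market equilibrium (private): 37.49 + 0.66x = 209.94 - 3.33x → x_m = 43.2206.
Total external cost = ∫₀^{x_m} (1.98 + 0.67x) dx = 1.98×43.2206 + ½×0.67×43.2206² = 711.3636.

711.36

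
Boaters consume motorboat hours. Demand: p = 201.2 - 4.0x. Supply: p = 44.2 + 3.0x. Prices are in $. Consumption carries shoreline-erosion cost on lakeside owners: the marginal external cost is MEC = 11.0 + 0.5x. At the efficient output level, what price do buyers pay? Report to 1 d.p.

P = $123.3

Social marginal benefit = demand − MEC = 190.2 - 4.5x.
Set SMB = MC: 190.2 - 4.5x = 44.2 + 3.0x → x* = 19.4667.
Consumer price on the demand curve at x*: 201.2 − 4.0×19.4667 = 123.3332.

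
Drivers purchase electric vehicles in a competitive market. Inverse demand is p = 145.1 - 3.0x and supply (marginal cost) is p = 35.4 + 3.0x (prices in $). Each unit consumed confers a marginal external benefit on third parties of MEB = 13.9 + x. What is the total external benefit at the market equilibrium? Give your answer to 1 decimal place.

Market equilibrium (private): 35.4 + 3.0x = 145.1 - 3.0x → x_m = 18.2833.
Total external benefit = ∫₀^{x_m} (13.9 + 1.0x) dx = 13.9×18.2833 + ½×1.0×18.2833² = 421.2774.

$421.3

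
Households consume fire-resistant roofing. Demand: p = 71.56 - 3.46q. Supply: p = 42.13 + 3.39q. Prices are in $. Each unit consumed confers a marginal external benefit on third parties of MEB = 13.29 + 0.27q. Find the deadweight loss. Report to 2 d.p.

Market equilibrium (private): 42.13 + 3.39q = 71.56 - 3.46q → q_m = 4.2964.
Social marginal benefit = demand + MEB = 84.85 - 3.19q.
Set SMB = MC: 84.85 - 3.19q = 42.13 + 3.39q → q* = 6.4924.
The welfare-loss triangle has base |q_m − q*| and height MEB(q_m) (the vertical gap between SMB and MC is zero at q* and MEB at q_m).
DWL = ½ × 2.1960 × 14.4500 = 15.8661.

DWL = $15.87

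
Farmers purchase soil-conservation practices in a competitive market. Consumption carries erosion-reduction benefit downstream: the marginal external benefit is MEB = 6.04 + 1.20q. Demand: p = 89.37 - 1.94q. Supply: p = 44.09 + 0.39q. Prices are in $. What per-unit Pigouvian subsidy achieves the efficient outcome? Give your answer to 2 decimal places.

subsidy = $60.54 per unit

Social marginal benefit = demand + MEB = 95.41 - 0.74q.
Set SMB = MC: 95.41 - 0.74q = 44.09 + 0.39q → q* = 45.4159.
The Pigouvian subsidy equals MEB at q*: 6.04 + 1.20×45.4159 = 60.5391.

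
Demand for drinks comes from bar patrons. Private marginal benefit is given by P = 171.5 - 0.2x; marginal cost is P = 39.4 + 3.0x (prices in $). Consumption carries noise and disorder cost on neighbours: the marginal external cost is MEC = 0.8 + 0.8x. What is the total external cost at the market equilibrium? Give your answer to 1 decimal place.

Market equilibrium (private): 39.4 + 3.0x = 171.5 - 0.2x → x_m = 41.2813.
Total external cost = ∫₀^{x_m} (0.8 + 0.8x) dx = 0.8×41.2813 + ½×0.8×41.2813² = 714.6833.

$714.7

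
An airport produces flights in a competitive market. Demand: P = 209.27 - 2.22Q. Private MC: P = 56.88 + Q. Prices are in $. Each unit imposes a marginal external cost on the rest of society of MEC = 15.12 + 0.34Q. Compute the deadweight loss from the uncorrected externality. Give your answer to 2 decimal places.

Market equilibrium (private): 56.88 + Q = 209.27 - 2.22Q → Q_m = 47.3261.
Social marginal cost = private MC + MEC = 72.00 + 1.34Q.
Set SMC = demand: 72.00 + 1.34Q = 209.27 - 2.22Q → Q* = 38.5590.
Height of the DWL triangle at Q_m is SMC(Q_m) − demand(Q_m) = MEC(Q_m) = 31.2109.
DWL = ½ × 8.7671 × 31.2109 = 136.8145.

DWL = $136.81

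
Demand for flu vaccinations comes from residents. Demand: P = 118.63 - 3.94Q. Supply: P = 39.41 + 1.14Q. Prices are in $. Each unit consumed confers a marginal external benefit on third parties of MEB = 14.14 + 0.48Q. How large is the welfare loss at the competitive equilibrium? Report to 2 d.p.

Market equilibrium (private): 39.41 + 1.14Q = 118.63 - 3.94Q → Q_m = 15.5945.
Social marginal benefit = demand + MEB = 132.77 - 3.46Q.
Set SMB = MC: 132.77 - 3.46Q = 39.41 + 1.14Q → Q* = 20.2957.
The welfare-loss triangle has base |Q_m − Q*| and height MEB(Q_m) (the vertical gap between SMB and MC is zero at Q* and MEB at Q_m).
DWL = ½ × 4.7012 × 21.6254 = 50.8327.

DWL = $50.83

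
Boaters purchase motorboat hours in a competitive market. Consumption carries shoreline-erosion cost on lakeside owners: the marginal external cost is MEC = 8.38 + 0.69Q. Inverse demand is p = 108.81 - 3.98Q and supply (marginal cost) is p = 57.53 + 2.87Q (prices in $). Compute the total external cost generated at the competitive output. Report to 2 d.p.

$82.07

Market equilibrium (private): 57.53 + 2.87Q = 108.81 - 3.98Q → Q_m = 7.4861.
Total external cost = ∫₀^{Q_m} (8.38 + 0.69Q) dQ = 8.38×7.4861 + ½×0.69×7.4861² = 82.0679.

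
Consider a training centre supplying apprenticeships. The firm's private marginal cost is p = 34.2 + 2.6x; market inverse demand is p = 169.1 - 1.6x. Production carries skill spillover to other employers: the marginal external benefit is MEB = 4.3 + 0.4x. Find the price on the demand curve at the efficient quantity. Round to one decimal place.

Social marginal cost = private MC − MEB = 29.9 + 2.2x.
Set SMC = demand: 29.9 + 2.2x = 169.1 - 1.6x → x* = 36.6316.
Consumer price on the demand curve at x*: 169.1 − 1.6×36.6316 = 110.4894.

P = 110.5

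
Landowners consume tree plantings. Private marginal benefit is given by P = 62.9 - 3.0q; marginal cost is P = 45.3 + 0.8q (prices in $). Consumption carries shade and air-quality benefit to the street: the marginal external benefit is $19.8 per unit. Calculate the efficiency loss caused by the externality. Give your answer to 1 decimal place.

DWL = $51.6

Market equilibrium (private): 45.3 + 0.8q = 62.9 - 3.0q → q_m = 4.6316.
Social marginal benefit = demand + MEB = 82.7 - 3.0q.
Set SMB = MC: 82.7 - 3.0q = 45.3 + 0.8q → q* = 9.8421.
Height of the DWL triangle at q_m is SMB(q_m) − MC(q_m) = MEB(q_m) = 19.8000.
DWL = ½ × 5.2105 × 19.8000 = 51.5840.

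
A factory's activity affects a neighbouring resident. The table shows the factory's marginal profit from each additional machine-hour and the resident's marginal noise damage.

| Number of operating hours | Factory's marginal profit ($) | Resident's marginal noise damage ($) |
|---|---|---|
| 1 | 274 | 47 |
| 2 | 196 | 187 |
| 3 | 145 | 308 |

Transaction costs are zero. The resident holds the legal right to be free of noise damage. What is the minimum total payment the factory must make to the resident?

$234

Efficient level: marginal profit ≥ marginal noise damage through level 2, so k* = 2.
With the resident holding the right, the factory must at least compensate total damage at k*: 47 + 187 = 234.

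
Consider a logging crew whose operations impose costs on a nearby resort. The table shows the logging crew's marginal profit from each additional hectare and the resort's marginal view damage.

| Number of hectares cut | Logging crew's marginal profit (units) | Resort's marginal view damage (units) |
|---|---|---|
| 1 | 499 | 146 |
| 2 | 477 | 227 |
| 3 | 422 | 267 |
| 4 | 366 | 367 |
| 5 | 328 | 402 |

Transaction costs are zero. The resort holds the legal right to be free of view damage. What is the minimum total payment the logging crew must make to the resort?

Efficient level: marginal profit ≥ marginal view damage through level 3, so k* = 3.
With the resort holding the right, the logging crew must at least compensate total damage at k*: 146 + 227 + 267 = 640.

640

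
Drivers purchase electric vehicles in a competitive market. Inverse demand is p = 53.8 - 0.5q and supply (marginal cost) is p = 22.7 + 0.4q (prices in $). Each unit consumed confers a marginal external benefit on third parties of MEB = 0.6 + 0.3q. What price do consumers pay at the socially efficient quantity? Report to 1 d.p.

Social marginal benefit = demand + MEB = 54.4 - 0.2q.
Set SMB = MC: 54.4 - 0.2q = 22.7 + 0.4q → q* = 52.8333.
Consumer price on the demand curve at q*: 53.8 − 0.5×52.8333 = 27.3834.

P = $27.4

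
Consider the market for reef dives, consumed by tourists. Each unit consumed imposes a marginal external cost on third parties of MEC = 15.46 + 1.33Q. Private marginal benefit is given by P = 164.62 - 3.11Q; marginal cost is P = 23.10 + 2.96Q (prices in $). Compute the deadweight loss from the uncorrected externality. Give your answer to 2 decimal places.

DWL = $145.90

Market equilibrium (private): 23.10 + 2.96Q = 164.62 - 3.11Q → Q_m = 23.3147.
Social marginal benefit = demand − MEC = 149.16 - 4.44Q.
Set SMB = MC: 149.16 - 4.44Q = 23.10 + 2.96Q → Q* = 17.0351.
The welfare-loss triangle has base |Q_m − Q*| and height MEC(Q_m) (the vertical gap between SMB and MC is zero at Q* and MEC at Q_m).
DWL = ½ × 6.2796 × 46.4685 = 145.9018.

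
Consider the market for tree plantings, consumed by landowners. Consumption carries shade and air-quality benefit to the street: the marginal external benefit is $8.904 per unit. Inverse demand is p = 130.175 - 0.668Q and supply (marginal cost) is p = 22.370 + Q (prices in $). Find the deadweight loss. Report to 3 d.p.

DWL = $23.765

Market equilibrium (private): 22.370 + Q = 130.175 - 0.668Q → Q_m = 64.6313.
Social marginal benefit = demand + MEB = 139.079 - 0.668Q.
Set SMB = MC: 139.079 - 0.668Q = 22.370 + Q → Q* = 69.9694.
The welfare-loss triangle has base |Q_m − Q*| and height MEB(Q_m) (the vertical gap between SMB and MC is zero at Q* and MEB at Q_m).
DWL = ½ × 5.3381 × 8.9040 = 23.7652.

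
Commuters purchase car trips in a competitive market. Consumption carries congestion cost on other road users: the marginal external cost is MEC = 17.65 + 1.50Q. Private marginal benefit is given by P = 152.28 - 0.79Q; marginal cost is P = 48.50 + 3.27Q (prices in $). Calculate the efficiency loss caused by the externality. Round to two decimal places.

DWL = $281.94

Market equilibrium (private): 48.50 + 3.27Q = 152.28 - 0.79Q → Q_m = 25.5616.
Social marginal benefit = demand − MEC = 134.63 - 2.29Q.
Set SMB = MC: 134.63 - 2.29Q = 48.50 + 3.27Q → Q* = 15.4910.
The welfare-loss triangle has base |Q_m − Q*| and height MEC(Q_m) (the vertical gap between SMB and MC is zero at Q* and MEC at Q_m).
DWL = ½ × 10.0706 × 55.9924 = 281.9385.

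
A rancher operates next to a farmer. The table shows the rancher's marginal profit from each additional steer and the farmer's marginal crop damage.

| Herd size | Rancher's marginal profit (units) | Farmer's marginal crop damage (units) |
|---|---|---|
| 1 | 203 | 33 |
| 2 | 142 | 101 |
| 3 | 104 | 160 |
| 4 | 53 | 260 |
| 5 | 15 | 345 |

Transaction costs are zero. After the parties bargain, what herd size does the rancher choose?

2

Bargaining reaches the level where marginal profit last exceeds marginal crop damage.
That holds through level 2 (142 ≥ 101) but not at 3 (104 < 160).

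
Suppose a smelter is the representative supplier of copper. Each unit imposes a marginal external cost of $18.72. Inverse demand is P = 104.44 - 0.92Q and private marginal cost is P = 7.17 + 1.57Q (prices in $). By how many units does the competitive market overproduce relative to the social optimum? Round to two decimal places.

Market equilibrium (private): 7.17 + 1.57Q = 104.44 - 0.92Q → Q_m = 39.0643.
Social marginal cost = private MC + MEC = 25.89 + 1.57Q.
Set SMC = demand: 25.89 + 1.57Q = 104.44 - 0.92Q → Q* = 31.5462.
Gap = |39.0643 − 31.5462| = 7.5181.

7.52 units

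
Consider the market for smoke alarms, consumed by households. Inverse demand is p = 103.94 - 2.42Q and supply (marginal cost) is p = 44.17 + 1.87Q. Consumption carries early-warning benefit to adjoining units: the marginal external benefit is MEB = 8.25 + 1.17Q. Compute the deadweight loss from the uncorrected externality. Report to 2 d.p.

DWL = 96.59

Market equilibrium (private): 44.17 + 1.87Q = 103.94 - 2.42Q → Q_m = 13.9324.
Social marginal benefit = demand + MEB = 112.19 - 1.25Q.
Set SMB = MC: 112.19 - 1.25Q = 44.17 + 1.87Q → Q* = 21.8013.
The loss is the area between SMB and MC from Q* to Q_m; with linear curves that's a triangle of height MEB(Q_m).
DWL = ½ × 7.8689 × 24.5509 = 96.5943.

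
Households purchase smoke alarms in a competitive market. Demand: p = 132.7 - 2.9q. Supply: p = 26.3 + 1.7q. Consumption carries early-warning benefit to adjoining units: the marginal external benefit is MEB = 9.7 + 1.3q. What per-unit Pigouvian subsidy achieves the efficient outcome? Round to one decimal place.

Social marginal benefit = demand + MEB = 142.4 - 1.6q.
Set SMB = MC: 142.4 - 1.6q = 26.3 + 1.7q → q* = 35.1818.
The Pigouvian subsidy equals MEB at q*: 9.7 + 1.3×35.1818 = 55.4363.

subsidy = 55.4 per unit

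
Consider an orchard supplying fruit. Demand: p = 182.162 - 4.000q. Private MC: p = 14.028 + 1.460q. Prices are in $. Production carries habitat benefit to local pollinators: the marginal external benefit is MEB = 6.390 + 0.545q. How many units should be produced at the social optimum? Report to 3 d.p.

q* = 35.508

Social marginal cost = private MC − MEB = 7.638 + 0.915q.
Set SMC = demand: 7.638 + 0.915q = 182.162 - 4.000q → q* = 35.5084.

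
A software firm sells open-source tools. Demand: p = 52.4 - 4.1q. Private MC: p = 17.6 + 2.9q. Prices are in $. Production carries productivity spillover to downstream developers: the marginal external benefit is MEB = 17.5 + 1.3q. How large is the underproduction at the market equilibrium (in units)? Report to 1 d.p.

4.2 units

Market equilibrium (private): 17.6 + 2.9q = 52.4 - 4.1q → q_m = 4.9714.
Social marginal cost = private MC − MEB = 0.1 + 1.6q.
Set SMC = demand: 0.1 + 1.6q = 52.4 - 4.1q → q* = 9.1754.
Gap = |4.9714 − 9.1754| = 4.2040.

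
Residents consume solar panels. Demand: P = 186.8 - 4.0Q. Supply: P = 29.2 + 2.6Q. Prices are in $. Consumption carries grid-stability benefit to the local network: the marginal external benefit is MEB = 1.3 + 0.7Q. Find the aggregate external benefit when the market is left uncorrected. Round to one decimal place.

$230.6

Market equilibrium (private): 29.2 + 2.6Q = 186.8 - 4.0Q → Q_m = 23.8788.
Total external benefit = ∫₀^{Q_m} (1.3 + 0.7Q) dQ = 1.3×23.8788 + ½×0.7×23.8788² = 230.6114.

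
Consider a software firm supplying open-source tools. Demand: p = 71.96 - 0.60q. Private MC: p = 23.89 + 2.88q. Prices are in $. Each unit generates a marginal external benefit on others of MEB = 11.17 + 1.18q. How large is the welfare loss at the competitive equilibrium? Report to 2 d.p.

Market equilibrium (private): 23.89 + 2.88q = 71.96 - 0.60q → q_m = 13.8132.
Social marginal cost = private MC − MEB = 12.72 + 1.70q.
Set SMC = demand: 12.72 + 1.70q = 71.96 - 0.60q → q* = 25.7565.
Between q* and q_m the wedge demand − SMC runs linearly from 0 to MEB(q_m), so the loss is a triangle.
DWL = ½ × 11.9433 × 27.4696 = 164.0388.

DWL = $164.04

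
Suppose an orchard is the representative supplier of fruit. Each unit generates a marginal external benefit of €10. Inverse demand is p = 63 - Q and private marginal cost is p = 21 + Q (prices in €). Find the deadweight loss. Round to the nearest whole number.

DWL = €25

Market equilibrium (private): 21 + Q = 63 - Q → Q_m = 21.0000.
Social marginal cost = private MC − MEB = 11 + Q.
Set SMC = demand: 11 + Q = 63 - Q → Q* = 26.0000.
Height of the DWL triangle at Q_m is demand(Q_m) − SMC(Q_m) = MEB(Q_m) = 10.0000.
DWL = ½ × 5.0000 × 10.0000 = 25.0000.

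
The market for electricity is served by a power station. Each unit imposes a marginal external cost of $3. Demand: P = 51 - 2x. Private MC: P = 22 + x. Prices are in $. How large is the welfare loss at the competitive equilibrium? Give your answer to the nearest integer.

DWL = $2

Market equilibrium (private): 22 + x = 51 - 2x → x_m = 9.6667.
Social marginal cost = private MC + MEC = 25 + x.
Set SMC = demand: 25 + x = 51 - 2x → x* = 8.6667.
The loss is the area between SMC and demand from x* to x_m; with linear curves that's a triangle of height MEC(x_m).
DWL = ½ × 1.0000 × 3.0000 = 1.5000.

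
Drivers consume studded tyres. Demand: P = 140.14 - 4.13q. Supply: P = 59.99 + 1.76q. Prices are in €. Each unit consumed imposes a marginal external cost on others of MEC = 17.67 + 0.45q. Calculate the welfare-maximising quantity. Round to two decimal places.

q* = 9.85

Social marginal benefit = demand − MEC = 122.47 - 4.58q.
Set SMB = MC: 122.47 - 4.58q = 59.99 + 1.76q → q* = 9.8549.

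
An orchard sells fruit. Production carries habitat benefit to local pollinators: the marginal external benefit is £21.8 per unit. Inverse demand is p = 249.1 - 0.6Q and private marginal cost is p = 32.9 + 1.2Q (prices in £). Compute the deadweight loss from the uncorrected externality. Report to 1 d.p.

DWL = £132.0

Market equilibrium (private): 32.9 + 1.2Q = 249.1 - 0.6Q → Q_m = 120.1111.
Social marginal cost = private MC − MEB = 11.1 + 1.2Q.
Set SMC = demand: 11.1 + 1.2Q = 249.1 - 0.6Q → Q* = 132.2222.
The loss is the area between SMC and demand from Q* to Q_m; with linear curves that's a triangle of height MEB(Q_m).
DWL = ½ × 12.1111 × 21.8000 = 132.0110.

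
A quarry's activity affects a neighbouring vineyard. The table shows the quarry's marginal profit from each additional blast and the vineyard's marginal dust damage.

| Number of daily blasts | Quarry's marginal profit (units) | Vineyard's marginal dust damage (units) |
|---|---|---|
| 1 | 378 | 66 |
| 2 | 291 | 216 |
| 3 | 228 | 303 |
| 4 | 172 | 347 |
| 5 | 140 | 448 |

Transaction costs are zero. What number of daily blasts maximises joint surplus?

2

Bargaining reaches the level where marginal profit last exceeds marginal dust damage.
That holds through level 2 (291 ≥ 216) but not at 3 (228 < 303).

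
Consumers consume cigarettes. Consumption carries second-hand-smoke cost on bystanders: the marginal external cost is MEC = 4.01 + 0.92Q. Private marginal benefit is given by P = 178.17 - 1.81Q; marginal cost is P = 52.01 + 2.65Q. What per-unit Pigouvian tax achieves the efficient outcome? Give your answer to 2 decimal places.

Social marginal benefit = demand − MEC = 174.16 - 2.73Q.
Set SMB = MC: 174.16 - 2.73Q = 52.01 + 2.65Q → Q* = 22.7045.
The Pigouvian tax equals MEC at Q*: 4.01 + 0.92×22.7045 = 24.8981.

tax = 24.90 per unit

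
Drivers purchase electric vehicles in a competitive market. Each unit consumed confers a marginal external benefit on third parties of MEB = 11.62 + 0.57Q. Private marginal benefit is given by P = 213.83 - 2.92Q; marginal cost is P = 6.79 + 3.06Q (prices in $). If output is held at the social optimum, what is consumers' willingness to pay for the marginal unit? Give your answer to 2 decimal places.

P = $95.81

Social marginal benefit = demand + MEB = 225.45 - 2.35Q.
Set SMB = MC: 225.45 - 2.35Q = 6.79 + 3.06Q → Q* = 40.4177.
Consumer price on the demand curve at Q*: 213.83 − 2.92×40.4177 = 95.8103.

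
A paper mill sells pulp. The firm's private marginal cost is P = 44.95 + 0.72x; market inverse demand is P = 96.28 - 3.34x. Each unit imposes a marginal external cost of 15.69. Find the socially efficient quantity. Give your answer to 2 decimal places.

Social marginal cost = private MC + MEC = 60.64 + 0.72x.
Set SMC = demand: 60.64 + 0.72x = 96.28 - 3.34x → x* = 8.7783.

x* = 8.78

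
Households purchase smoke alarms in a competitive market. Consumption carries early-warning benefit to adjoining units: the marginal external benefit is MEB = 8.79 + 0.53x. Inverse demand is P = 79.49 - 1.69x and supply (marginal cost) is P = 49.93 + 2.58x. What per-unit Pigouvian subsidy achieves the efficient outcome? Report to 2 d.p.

Social marginal benefit = demand + MEB = 88.28 - 1.16x.
Set SMB = MC: 88.28 - 1.16x = 49.93 + 2.58x → x* = 10.2540.
The Pigouvian subsidy equals MEB at x*: 8.79 + 0.53×10.2540 = 14.2246.

subsidy = 14.22 per unit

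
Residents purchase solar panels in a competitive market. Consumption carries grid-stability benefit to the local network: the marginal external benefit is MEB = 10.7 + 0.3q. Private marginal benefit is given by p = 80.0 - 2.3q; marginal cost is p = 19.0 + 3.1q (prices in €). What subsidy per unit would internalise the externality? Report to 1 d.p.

Social marginal benefit = demand + MEB = 90.7 - 2.0q.
Set SMB = MC: 90.7 - 2.0q = 19.0 + 3.1q → q* = 14.0588.
The Pigouvian subsidy equals MEB at q*: 10.7 + 0.3×14.0588 = 14.9176.

subsidy = €14.9 per unit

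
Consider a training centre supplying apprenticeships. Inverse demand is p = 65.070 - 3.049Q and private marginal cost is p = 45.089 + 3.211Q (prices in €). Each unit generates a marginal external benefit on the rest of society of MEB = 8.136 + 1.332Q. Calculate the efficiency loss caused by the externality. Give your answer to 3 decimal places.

DWL = €15.569

Market equilibrium (private): 45.089 + 3.211Q = 65.070 - 3.049Q → Q_m = 3.1919.
Social marginal cost = private MC − MEB = 36.953 + 1.879Q.
Set SMC = demand: 36.953 + 1.879Q = 65.070 - 3.049Q → Q* = 5.7056.
Between Q* and Q_m the wedge demand − SMC runs linearly from 0 to MEB(Q_m), so the loss is a triangle.
DWL = ½ × 2.5137 × 12.3875 = 15.5692.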